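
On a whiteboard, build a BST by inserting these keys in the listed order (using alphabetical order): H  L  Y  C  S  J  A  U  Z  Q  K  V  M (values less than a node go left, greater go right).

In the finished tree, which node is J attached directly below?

L

Insert H: tree is empty, so H becomes the root.
Insert L: L > H → go right. Place as right child of H.
Insert Y: Y > H → go right; Y > L → go right. Place as right child of L.
Insert C: C < H → go left. Place as left child of H.
Insert S: S > H → go right; S > L → go right; S < Y → go left. Place as left child of Y.
Insert J: J > H → go right; J < L → go left. Place as left child of L.
Insert A: A < H → go left; A < C → go left. Place as left child of C.
Insert U: U > H → go right; U > L → go right; U < Y → go left; U > S → go right. Place as right child of S.
Insert Z: Z > H → go right; Z > L → go right; Z > Y → go right. Place as right child of Y.
Insert Q: Q > H → go right; Q > L → go right; Q < Y → go left; Q < S → go left. Place as left child of S.
Insert K: K > H → go right; K < L → go left; K > J → go right. Place as right child of J.
Insert V: V > H → go right; V > L → go right; V < Y → go left; V > S → go right; V > U → go right. Place as right child of U.
Insert M: M > H → go right; M > L → go right; M < Y → go left; M < S → go left; M < Q → go left. Place as left child of Q.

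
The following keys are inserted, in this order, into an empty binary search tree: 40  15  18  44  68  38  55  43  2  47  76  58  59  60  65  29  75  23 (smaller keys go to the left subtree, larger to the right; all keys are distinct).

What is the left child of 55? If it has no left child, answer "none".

40: root
15: left child of 40 (depth 1)
18: right child of 15 (depth 2)
44: right child of 40 (depth 1)
68: right child of 44 (depth 2)
38: right child of 18 (depth 3)
55: left child of 68 (depth 3)
43: left child of 44 (depth 2)
2: left child of 15 (depth 2)
47: left child of 55 (depth 4)
76: right child of 68 (depth 3)
58: right child of 55 (depth 4)
59: right child of 58 (depth 5)
60: right child of 59 (depth 6)
65: right child of 60 (depth 7)
29: left child of 38 (depth 4)
75: left child of 76 (depth 4)
23: left child of 29 (depth 5)

47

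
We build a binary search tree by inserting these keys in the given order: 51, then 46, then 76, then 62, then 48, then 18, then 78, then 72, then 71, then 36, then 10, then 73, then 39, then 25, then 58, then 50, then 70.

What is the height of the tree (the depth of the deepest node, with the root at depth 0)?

5

Resulting structure (node: left, right):
  51: L=46, R=76
  46: L=18, R=48
  76: L=62, R=78
  62: L=58, R=72
  48: L=–, R=50
  18: L=10, R=36
  78: L=–, R=–
  72: L=71, R=73
  71: L=70, R=–
  36: L=25, R=39
  10: L=–, R=–
  73: L=–, R=–
  39: L=–, R=–
  25: L=–, R=–
  58: L=–, R=–
  50: L=–, R=–
  70: L=–, R=–

The deepest node is 70 at depth 5.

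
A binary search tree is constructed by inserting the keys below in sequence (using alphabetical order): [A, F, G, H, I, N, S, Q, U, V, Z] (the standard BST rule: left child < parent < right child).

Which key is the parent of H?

G

A: root
F: right child of A (depth 1)
G: right child of F (depth 2)
H: right child of G (depth 3)
I: right child of H (depth 4)
N: right child of I (depth 5)
S: right child of N (depth 6)
Q: left child of S (depth 7)
U: right child of S (depth 7)
V: right child of U (depth 8)
Z: right child of V (depth 9)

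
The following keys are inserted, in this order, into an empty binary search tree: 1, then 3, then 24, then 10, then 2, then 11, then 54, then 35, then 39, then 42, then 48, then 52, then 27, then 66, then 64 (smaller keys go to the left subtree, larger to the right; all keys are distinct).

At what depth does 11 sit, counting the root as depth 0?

1: root
3: right child of 1 (depth 1)
24: right child of 3 (depth 2)
10: left child of 24 (depth 3)
2: left child of 3 (depth 2)
11: right child of 10 (depth 4)
54: right child of 24 (depth 3)
35: left child of 54 (depth 4)
39: right child of 35 (depth 5)
42: right child of 39 (depth 6)
48: right child of 42 (depth 7)
52: right child of 48 (depth 8)
27: left child of 35 (depth 5)
66: right child of 54 (depth 4)
64: left child of 66 (depth 5)

Path to 11: 1 → 3 → 24 → 10 → 11, which is 4 edges.

4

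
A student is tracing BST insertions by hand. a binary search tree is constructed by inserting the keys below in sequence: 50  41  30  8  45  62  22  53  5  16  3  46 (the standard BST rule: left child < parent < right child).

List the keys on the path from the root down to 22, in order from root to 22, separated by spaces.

50 41 30 8 22

50: root
41: left child of 50 (depth 1)
30: left child of 41 (depth 2)
8: left child of 30 (depth 3)
45: right child of 41 (depth 2)
62: right child of 50 (depth 1)
22: right child of 8 (depth 4)
53: left child of 62 (depth 2)
5: left child of 8 (depth 4)
16: left child of 22 (depth 5)
3: left child of 5 (depth 5)
46: right child of 45 (depth 3)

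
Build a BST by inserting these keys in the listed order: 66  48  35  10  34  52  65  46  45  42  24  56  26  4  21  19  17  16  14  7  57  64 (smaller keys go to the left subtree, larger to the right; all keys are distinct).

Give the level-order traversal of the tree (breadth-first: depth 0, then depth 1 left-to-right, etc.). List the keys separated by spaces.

66 48 35 52 10 46 65 4 34 45 56 7 24 42 57 21 26 64 19 17 16 14

Resulting structure (node: left, right):
  66: L=48, R=–
  48: L=35, R=52
  35: L=10, R=46
  10: L=4, R=34
  34: L=24, R=–
  52: L=–, R=65
  65: L=56, R=–
  46: L=45, R=–
  45: L=42, R=–
  42: L=–, R=–
  24: L=21, R=26
  56: L=–, R=57
  26: L=–, R=–
  4: L=–, R=7
  21: L=19, R=–
  19: L=17, R=–
  17: L=16, R=–
  16: L=14, R=–
  14: L=–, R=–
  7: L=–, R=–
  57: L=–, R=64
  64: L=–, R=–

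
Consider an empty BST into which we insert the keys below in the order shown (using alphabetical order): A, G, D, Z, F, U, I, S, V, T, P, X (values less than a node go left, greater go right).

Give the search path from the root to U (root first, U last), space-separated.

A G Z U

A: root
G: right child of A (depth 1)
D: left child of G (depth 2)
Z: right child of G (depth 2)
F: right child of D (depth 3)
U: left child of Z (depth 3)
I: left child of U (depth 4)
S: right child of I (depth 5)
V: right child of U (depth 4)
T: right child of S (depth 6)
P: left child of S (depth 6)
X: right child of V (depth 5)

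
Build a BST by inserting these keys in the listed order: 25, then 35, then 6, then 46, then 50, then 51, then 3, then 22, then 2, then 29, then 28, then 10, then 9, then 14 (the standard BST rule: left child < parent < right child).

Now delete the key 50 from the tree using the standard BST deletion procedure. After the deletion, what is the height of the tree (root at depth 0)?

Resulting structure (node: left, right):
  25: L=6, R=35
  35: L=29, R=46
  6: L=3, R=22
  46: L=–, R=50
  50: L=–, R=51
  51: L=–, R=–
  3: L=2, R=–
  22: L=10, R=–
  2: L=–, R=–
  29: L=28, R=–
  28: L=–, R=–
  10: L=9, R=14
  9: L=–, R=–
  14: L=–, R=–

Delete 50 (at most one child — splice it out).
After deletion, deepest node is 9 at depth 4.

4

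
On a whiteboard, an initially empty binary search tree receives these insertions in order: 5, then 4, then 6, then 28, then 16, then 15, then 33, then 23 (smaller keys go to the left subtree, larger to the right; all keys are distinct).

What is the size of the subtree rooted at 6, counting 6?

Resulting structure (node: left, right):
  5: L=4, R=6
  4: L=–, R=–
  6: L=–, R=28
  28: L=16, R=33
  16: L=15, R=23
  15: L=–, R=–
  33: L=–, R=–
  23: L=–, R=–

Subtree rooted at 6 contains: 6, 28, 16, 15, 23, 33 — 6 nodes.

6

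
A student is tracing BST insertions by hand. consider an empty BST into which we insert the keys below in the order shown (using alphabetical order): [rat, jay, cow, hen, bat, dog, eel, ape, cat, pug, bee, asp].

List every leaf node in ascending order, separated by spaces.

Insert rat: tree is empty, so rat becomes the root.
Insert jay: jay < rat → go left. Place as left child of rat.
Insert cow: cow < rat → go left; cow < jay → go left. Place as left child of jay.
Insert hen: hen < rat → go left; hen < jay → go left; hen > cow → go right. Place as right child of cow.
Insert bat: bat < rat → go left; bat < jay → go left; bat < cow → go left. Place as left child of cow.
Insert dog: dog < rat → go left; dog < jay → go left; dog > cow → go right; dog < hen → go left. Place as left child of hen.
Insert eel: eel < rat → go left; eel < jay → go left; eel > cow → go right; eel < hen → go left; eel > dog → go right. Place as right child of dog.
Insert ape: ape < rat → go left; ape < jay → go left; ape < cow → go left; ape < bat → go left. Place as left child of bat.
Insert cat: cat < rat → go left; cat < jay → go left; cat < cow → go left; cat > bat → go right. Place as right child of bat.
Insert pug: pug < rat → go left; pug > jay → go right. Place as right child of jay.
Insert bee: bee < rat → go left; bee < jay → go left; bee < cow → go left; bee > bat → go right; bee < cat → go left. Place as left child of cat.
Insert asp: asp < rat → go left; asp < jay → go left; asp < cow → go left; asp < bat → go left; asp > ape → go right. Place as right child of ape.

asp bee eel pug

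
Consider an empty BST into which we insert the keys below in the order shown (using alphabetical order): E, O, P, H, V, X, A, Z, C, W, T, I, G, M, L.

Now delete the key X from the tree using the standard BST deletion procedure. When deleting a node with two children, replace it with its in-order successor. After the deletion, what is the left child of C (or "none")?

Insert E: tree is empty, so E becomes the root.
Insert O: O > E → go right. Place as right child of E.
Insert P: P > E → go right; P > O → go right. Place as right child of O.
Insert H: H > E → go right; H < O → go left. Place as left child of O.
Insert V: V > E → go right; V > O → go right; V > P → go right. Place as right child of P.
Insert X: X > E → go right; X > O → go right; X > P → go right; X > V → go right. Place as right child of V.
Insert A: A < E → go left. Place as left child of E.
Insert Z: Z > E → go right; Z > O → go right; Z > P → go right; Z > V → go right; Z > X → go right. Place as right child of X.
Insert C: C < E → go left; C > A → go right. Place as right child of A.
Insert W: W > E → go right; W > O → go right; W > P → go right; W > V → go right; W < X → go left. Place as left child of X.
Insert T: T > E → go right; T > O → go right; T > P → go right; T < V → go left. Place as left child of V.
Insert I: I > E → go right; I < O → go left; I > H → go right. Place as right child of H.
Insert G: G > E → go right; G < O → go left; G < H → go left. Place as left child of H.
Insert M: M > E → go right; M < O → go left; M > H → go right; M > I → go right. Place as right child of I.
Insert L: L > E → go right; L < O → go left; L > H → go right; L > I → go right; L < M → go left. Place as left child of M.

Delete X (two children — replace with in-order successor).
After deletion, C's left child: none.

none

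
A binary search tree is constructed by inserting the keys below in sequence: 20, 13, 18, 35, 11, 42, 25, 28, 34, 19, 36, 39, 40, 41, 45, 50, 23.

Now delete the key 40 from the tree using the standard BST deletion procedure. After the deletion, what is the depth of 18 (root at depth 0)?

2

Insert 20: tree is empty, so 20 becomes the root.
Insert 13: 13 < 20 → go left. Place as left child of 20.
Insert 18: 18 < 20 → go left; 18 > 13 → go right. Place as right child of 13.
Insert 35: 35 > 20 → go right. Place as right child of 20.
Insert 11: 11 < 20 → go left; 11 < 13 → go left. Place as left child of 13.
Insert 42: 42 > 20 → go right; 42 > 35 → go right. Place as right child of 35.
Insert 25: 25 > 20 → go right; 25 < 35 → go left. Place as left child of 35.
Insert 28: 28 > 20 → go right; 28 < 35 → go left; 28 > 25 → go right. Place as right child of 25.
Insert 34: 34 > 20 → go right; 34 < 35 → go left; 34 > 25 → go right; 34 > 28 → go right. Place as right child of 28.
Insert 19: 19 < 20 → go left; 19 > 13 → go right; 19 > 18 → go right. Place as right child of 18.
Insert 36: 36 > 20 → go right; 36 > 35 → go right; 36 < 42 → go left. Place as left child of 42.
Insert 39: 39 > 20 → go right; 39 > 35 → go right; 39 < 42 → go left; 39 > 36 → go right. Place as right child of 36.
Insert 40: 40 > 20 → go right; 40 > 35 → go right; 40 < 42 → go left; 40 > 36 → go right; 40 > 39 → go right. Place as right child of 39.
Insert 41: 41 > 20 → go right; 41 > 35 → go right; 41 < 42 → go left; 41 > 36 → go right; 41 > 39 → go right; 41 > 40 → go right. Place as right child of 40.
Insert 45: 45 > 20 → go right; 45 > 35 → go right; 45 > 42 → go right. Place as right child of 42.
Insert 50: 50 > 20 → go right; 50 > 35 → go right; 50 > 42 → go right; 50 > 45 → go right. Place as right child of 45.
Insert 23: 23 > 20 → go right; 23 < 35 → go left; 23 < 25 → go left. Place as left child of 25.

Delete 40 (at most one child — splice it out).
After deletion, path to 18: 20 → 13 → 18.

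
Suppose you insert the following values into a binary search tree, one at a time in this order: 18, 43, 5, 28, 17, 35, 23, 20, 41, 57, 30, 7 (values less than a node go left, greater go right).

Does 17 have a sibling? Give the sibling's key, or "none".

none

Insert 18: tree is empty, so 18 becomes the root.
Insert 43: 43 > 18 → go right. Place as right child of 18.
Insert 5: 5 < 18 → go left. Place as left child of 18.
Insert 28: 28 > 18 → go right; 28 < 43 → go left. Place as left child of 43.
Insert 17: 17 < 18 → go left; 17 > 5 → go right. Place as right child of 5.
Insert 35: 35 > 18 → go right; 35 < 43 → go left; 35 > 28 → go right. Place as right child of 28.
Insert 23: 23 > 18 → go right; 23 < 43 → go left; 23 < 28 → go left. Place as left child of 28.
Insert 20: 20 > 18 → go right; 20 < 43 → go left; 20 < 28 → go left; 20 < 23 → go left. Place as left child of 23.
Insert 41: 41 > 18 → go right; 41 < 43 → go left; 41 > 28 → go right; 41 > 35 → go right. Place as right child of 35.
Insert 57: 57 > 18 → go right; 57 > 43 → go right. Place as right child of 43.
Insert 30: 30 > 18 → go right; 30 < 43 → go left; 30 > 28 → go right; 30 < 35 → go left. Place as left child of 35.
Insert 7: 7 < 18 → go left; 7 > 5 → go right; 7 < 17 → go left. Place as left child of 17.

17's parent is 5, which has only one child.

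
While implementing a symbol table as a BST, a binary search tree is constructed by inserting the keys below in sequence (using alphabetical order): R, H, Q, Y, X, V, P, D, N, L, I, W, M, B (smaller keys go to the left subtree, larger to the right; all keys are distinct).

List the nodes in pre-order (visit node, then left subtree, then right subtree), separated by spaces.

R: root
H: left child of R (depth 1)
Q: right child of H (depth 2)
Y: right child of R (depth 1)
X: left child of Y (depth 2)
V: left child of X (depth 3)
P: left child of Q (depth 3)
D: left child of H (depth 2)
N: left child of P (depth 4)
L: left child of N (depth 5)
I: left child of L (depth 6)
W: right child of V (depth 4)
M: right child of L (depth 6)
B: left child of D (depth 3)

R H D B Q P N L I M Y X V W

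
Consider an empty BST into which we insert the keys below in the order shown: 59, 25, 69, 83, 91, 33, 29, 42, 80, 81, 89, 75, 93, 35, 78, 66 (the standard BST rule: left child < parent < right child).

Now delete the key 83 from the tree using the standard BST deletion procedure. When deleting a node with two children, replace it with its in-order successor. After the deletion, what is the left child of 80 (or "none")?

Insert 59: tree is empty, so 59 becomes the root.
Insert 25: 25 < 59 → go left. Place as left child of 59.
Insert 69: 69 > 59 → go right. Place as right child of 59.
Insert 83: 83 > 59 → go right; 83 > 69 → go right. Place as right child of 69.
Insert 91: 91 > 59 → go right; 91 > 69 → go right; 91 > 83 → go right. Place as right child of 83.
Insert 33: 33 < 59 → go left; 33 > 25 → go right. Place as right child of 25.
Insert 29: 29 < 59 → go left; 29 > 25 → go right; 29 < 33 → go left. Place as left child of 33.
Insert 42: 42 < 59 → go left; 42 > 25 → go right; 42 > 33 → go right. Place as right child of 33.
Insert 80: 80 > 59 → go right; 80 > 69 → go right; 80 < 83 → go left. Place as left child of 83.
Insert 81: 81 > 59 → go right; 81 > 69 → go right; 81 < 83 → go left; 81 > 80 → go right. Place as right child of 80.
Insert 89: 89 > 59 → go right; 89 > 69 → go right; 89 > 83 → go right; 89 < 91 → go left. Place as left child of 91.
Insert 75: 75 > 59 → go right; 75 > 69 → go right; 75 < 83 → go left; 75 < 80 → go left. Place as left child of 80.
Insert 93: 93 > 59 → go right; 93 > 69 → go right; 93 > 83 → go right; 93 > 91 → go right. Place as right child of 91.
Insert 35: 35 < 59 → go left; 35 > 25 → go right; 35 > 33 → go right; 35 < 42 → go left. Place as left child of 42.
Insert 78: 78 > 59 → go right; 78 > 69 → go right; 78 < 83 → go left; 78 < 80 → go left; 78 > 75 → go right. Place as right child of 75.
Insert 66: 66 > 59 → go right; 66 < 69 → go left. Place as left child of 69.

Delete 83 (two children — replace with in-order successor).
After deletion, 80's left child: 75.

75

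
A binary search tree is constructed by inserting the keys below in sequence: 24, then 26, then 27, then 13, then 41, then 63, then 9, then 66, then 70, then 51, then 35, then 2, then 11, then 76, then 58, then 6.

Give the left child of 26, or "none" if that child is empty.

none

24: root
26: right child of 24 (depth 1)
27: right child of 26 (depth 2)
13: left child of 24 (depth 1)
41: right child of 27 (depth 3)
63: right child of 41 (depth 4)
9: left child of 13 (depth 2)
66: right child of 63 (depth 5)
70: right child of 66 (depth 6)
51: left child of 63 (depth 5)
35: left child of 41 (depth 4)
2: left child of 9 (depth 3)
11: right child of 9 (depth 3)
76: right child of 70 (depth 7)
58: right child of 51 (depth 6)
6: right child of 2 (depth 4)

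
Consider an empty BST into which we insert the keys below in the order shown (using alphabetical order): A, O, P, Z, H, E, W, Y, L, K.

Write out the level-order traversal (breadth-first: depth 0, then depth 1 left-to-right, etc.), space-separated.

A O H P E L Z K W Y

Insert A: tree is empty, so A becomes the root.
Insert O: O > A → go right. Place as right child of A.
Insert P: P > A → go right; P > O → go right. Place as right child of O.
Insert Z: Z > A → go right; Z > O → go right; Z > P → go right. Place as right child of P.
Insert H: H > A → go right; H < O → go left. Place as left child of O.
Insert E: E > A → go right; E < O → go left; E < H → go left. Place as left child of H.
Insert W: W > A → go right; W > O → go right; W > P → go right; W < Z → go left. Place as left child of Z.
Insert Y: Y > A → go right; Y > O → go right; Y > P → go right; Y < Z → go left; Y > W → go right. Place as right child of W.
Insert L: L > A → go right; L < O → go left; L > H → go right. Place as right child of H.
Insert K: K > A → go right; K < O → go left; K > H → go right; K < L → go left. Place as left child of L.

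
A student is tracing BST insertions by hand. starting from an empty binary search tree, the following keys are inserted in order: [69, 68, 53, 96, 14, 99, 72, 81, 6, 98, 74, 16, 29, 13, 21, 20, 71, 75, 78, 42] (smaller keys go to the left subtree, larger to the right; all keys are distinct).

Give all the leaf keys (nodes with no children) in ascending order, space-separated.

13 20 42 71 78 98

Insert 69: tree is empty, so 69 becomes the root.
Insert 68: 68 < 69 → go left. Place as left child of 69.
Insert 53: 53 < 69 → go left; 53 < 68 → go left. Place as left child of 68.
Insert 96: 96 > 69 → go right. Place as right child of 69.
Insert 14: 14 < 69 → go left; 14 < 68 → go left; 14 < 53 → go left. Place as left child of 53.
Insert 99: 99 > 69 → go right; 99 > 96 → go right. Place as right child of 96.
Insert 72: 72 > 69 → go right; 72 < 96 → go left. Place as left child of 96.
Insert 81: 81 > 69 → go right; 81 < 96 → go left; 81 > 72 → go right. Place as right child of 72.
Insert 6: 6 < 69 → go left; 6 < 68 → go left; 6 < 53 → go left; 6 < 14 → go left. Place as left child of 14.
Insert 98: 98 > 69 → go right; 98 > 96 → go right; 98 < 99 → go left. Place as left child of 99.
Insert 74: 74 > 69 → go right; 74 < 96 → go left; 74 > 72 → go right; 74 < 81 → go left. Place as left child of 81.
Insert 16: 16 < 69 → go left; 16 < 68 → go left; 16 < 53 → go left; 16 > 14 → go right. Place as right child of 14.
Insert 29: 29 < 69 → go left; 29 < 68 → go left; 29 < 53 → go left; 29 > 14 → go right; 29 > 16 → go right. Place as right child of 16.
Insert 13: 13 < 69 → go left; 13 < 68 → go left; 13 < 53 → go left; 13 < 14 → go left; 13 > 6 → go right. Place as right child of 6.
Insert 21: 21 < 69 → go left; 21 < 68 → go left; 21 < 53 → go left; 21 > 14 → go right; 21 > 16 → go right; 21 < 29 → go left. Place as left child of 29.
Insert 20: 20 < 69 → go left; 20 < 68 → go left; 20 < 53 → go left; 20 > 14 → go right; 20 > 16 → go right; 20 < 29 → go left; 20 < 21 → go left. Place as left child of 21.
Insert 71: 71 > 69 → go right; 71 < 96 → go left; 71 < 72 → go left. Place as left child of 72.
Insert 75: 75 > 69 → go right; 75 < 96 → go left; 75 > 72 → go right; 75 < 81 → go left; 75 > 74 → go right. Place as right child of 74.
Insert 78: 78 > 69 → go right; 78 < 96 → go left; 78 > 72 → go right; 78 < 81 → go left; 78 > 74 → go right; 78 > 75 → go right. Place as right child of 75.
Insert 42: 42 < 69 → go left; 42 < 68 → go left; 42 < 53 → go left; 42 > 14 → go right; 42 > 16 → go right; 42 > 29 → go right. Place as right child of 29.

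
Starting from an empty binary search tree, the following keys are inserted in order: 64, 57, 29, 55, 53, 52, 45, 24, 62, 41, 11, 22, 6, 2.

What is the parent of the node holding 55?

29

Resulting structure (node: left, right):
  64: L=57, R=–
  57: L=29, R=62
  29: L=24, R=55
  55: L=53, R=–
  53: L=52, R=–
  52: L=45, R=–
  45: L=41, R=–
  24: L=11, R=–
  62: L=–, R=–
  41: L=–, R=–
  11: L=6, R=22
  22: L=–, R=–
  6: L=2, R=–
  2: L=–, R=–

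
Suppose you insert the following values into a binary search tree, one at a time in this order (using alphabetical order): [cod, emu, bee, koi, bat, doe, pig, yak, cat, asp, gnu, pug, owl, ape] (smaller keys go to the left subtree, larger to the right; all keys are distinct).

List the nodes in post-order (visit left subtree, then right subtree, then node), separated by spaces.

cod: root
emu: right child of cod (depth 1)
bee: left child of cod (depth 1)
koi: right child of emu (depth 2)
bat: left child of bee (depth 2)
doe: left child of emu (depth 2)
pig: right child of koi (depth 3)
yak: right child of pig (depth 4)
cat: right child of bee (depth 2)
asp: left child of bat (depth 3)
gnu: left child of koi (depth 3)
pug: left child of yak (depth 5)
owl: left child of pig (depth 4)
ape: left child of asp (depth 4)

ape asp bat cat bee doe gnu owl pug yak pig koi emu cod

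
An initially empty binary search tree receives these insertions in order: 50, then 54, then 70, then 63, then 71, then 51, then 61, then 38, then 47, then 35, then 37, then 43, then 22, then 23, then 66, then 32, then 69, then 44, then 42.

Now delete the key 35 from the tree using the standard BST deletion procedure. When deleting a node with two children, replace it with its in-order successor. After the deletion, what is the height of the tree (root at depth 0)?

Insert 50: tree is empty, so 50 becomes the root.
Insert 54: 54 > 50 → go right. Place as right child of 50.
Insert 70: 70 > 50 → go right; 70 > 54 → go right. Place as right child of 54.
Insert 63: 63 > 50 → go right; 63 > 54 → go right; 63 < 70 → go left. Place as left child of 70.
Insert 71: 71 > 50 → go right; 71 > 54 → go right; 71 > 70 → go right. Place as right child of 70.
Insert 51: 51 > 50 → go right; 51 < 54 → go left. Place as left child of 54.
Insert 61: 61 > 50 → go right; 61 > 54 → go right; 61 < 70 → go left; 61 < 63 → go left. Place as left child of 63.
Insert 38: 38 < 50 → go left. Place as left child of 50.
Insert 47: 47 < 50 → go left; 47 > 38 → go right. Place as right child of 38.
Insert 35: 35 < 50 → go left; 35 < 38 → go left. Place as left child of 38.
Insert 37: 37 < 50 → go left; 37 < 38 → go left; 37 > 35 → go right. Place as right child of 35.
Insert 43: 43 < 50 → go left; 43 > 38 → go right; 43 < 47 → go left. Place as left child of 47.
Insert 22: 22 < 50 → go left; 22 < 38 → go left; 22 < 35 → go left. Place as left child of 35.
Insert 23: 23 < 50 → go left; 23 < 38 → go left; 23 < 35 → go left; 23 > 22 → go right. Place as right child of 22.
Insert 66: 66 > 50 → go right; 66 > 54 → go right; 66 < 70 → go left; 66 > 63 → go right. Place as right child of 63.
Insert 32: 32 < 50 → go left; 32 < 38 → go left; 32 < 35 → go left; 32 > 22 → go right; 32 > 23 → go right. Place as right child of 23.
Insert 69: 69 > 50 → go right; 69 > 54 → go right; 69 < 70 → go left; 69 > 63 → go right; 69 > 66 → go right. Place as right child of 66.
Insert 44: 44 < 50 → go left; 44 > 38 → go right; 44 < 47 → go left; 44 > 43 → go right. Place as right child of 43.
Insert 42: 42 < 50 → go left; 42 > 38 → go right; 42 < 47 → go left; 42 < 43 → go left. Place as left child of 43.

Delete 35 (two children — replace with in-order successor).
After deletion, deepest node is 32 at depth 5.

5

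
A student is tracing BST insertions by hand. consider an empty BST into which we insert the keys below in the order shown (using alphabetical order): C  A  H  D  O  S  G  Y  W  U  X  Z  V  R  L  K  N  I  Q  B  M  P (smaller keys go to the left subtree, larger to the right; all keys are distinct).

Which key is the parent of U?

W

C: root
A: left child of C (depth 1)
H: right child of C (depth 1)
D: left child of H (depth 2)
O: right child of H (depth 2)
S: right child of O (depth 3)
G: right child of D (depth 3)
Y: right child of S (depth 4)
W: left child of Y (depth 5)
U: left child of W (depth 6)
X: right child of W (depth 6)
Z: right child of Y (depth 5)
V: right child of U (depth 7)
R: left child of S (depth 4)
L: left child of O (depth 3)
K: left child of L (depth 4)
N: right child of L (depth 4)
I: left child of K (depth 5)
Q: left child of R (depth 5)
B: right child of A (depth 2)
M: left child of N (depth 5)
P: left child of Q (depth 6)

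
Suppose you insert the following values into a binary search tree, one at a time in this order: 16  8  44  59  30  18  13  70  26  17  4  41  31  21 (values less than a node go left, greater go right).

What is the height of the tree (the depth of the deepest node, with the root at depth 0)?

Resulting structure (node: left, right):
  16: L=8, R=44
  8: L=4, R=13
  44: L=30, R=59
  59: L=–, R=70
  30: L=18, R=41
  18: L=17, R=26
  13: L=–, R=–
  70: L=–, R=–
  26: L=21, R=–
  17: L=–, R=–
  4: L=–, R=–
  41: L=31, R=–
  31: L=–, R=–
  21: L=–, R=–

The deepest node is 21 at depth 5.

5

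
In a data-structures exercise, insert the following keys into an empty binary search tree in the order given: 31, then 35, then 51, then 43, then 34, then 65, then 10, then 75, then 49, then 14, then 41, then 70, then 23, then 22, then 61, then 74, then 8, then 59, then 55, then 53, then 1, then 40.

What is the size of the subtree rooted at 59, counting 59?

31: root
35: right child of 31 (depth 1)
51: right child of 35 (depth 2)
43: left child of 51 (depth 3)
34: left child of 35 (depth 2)
65: right child of 51 (depth 3)
10: left child of 31 (depth 1)
75: right child of 65 (depth 4)
49: right child of 43 (depth 4)
14: right child of 10 (depth 2)
41: left child of 43 (depth 4)
70: left child of 75 (depth 5)
23: right child of 14 (depth 3)
22: left child of 23 (depth 4)
61: left child of 65 (depth 4)
74: right child of 70 (depth 6)
8: left child of 10 (depth 2)
59: left child of 61 (depth 5)
55: left child of 59 (depth 6)
53: left child of 55 (depth 7)
1: left child of 8 (depth 3)
40: left child of 41 (depth 5)

Subtree rooted at 59 contains: 59, 55, 53 — 3 nodes.

3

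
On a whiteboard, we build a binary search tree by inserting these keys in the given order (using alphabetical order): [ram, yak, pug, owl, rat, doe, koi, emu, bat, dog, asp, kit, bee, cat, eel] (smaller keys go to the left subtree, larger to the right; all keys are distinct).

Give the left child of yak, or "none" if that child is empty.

Resulting structure (node: left, right):
  ram: L=pug, R=yak
  yak: L=rat, R=–
  pug: L=owl, R=–
  owl: L=doe, R=–
  rat: L=–, R=–
  doe: L=bat, R=koi
  koi: L=emu, R=–
  emu: L=dog, R=kit
  bat: L=asp, R=bee
  dog: L=–, R=eel
  asp: L=–, R=–
  kit: L=–, R=–
  bee: L=–, R=cat
  cat: L=–, R=–
  eel: L=–, R=–

rat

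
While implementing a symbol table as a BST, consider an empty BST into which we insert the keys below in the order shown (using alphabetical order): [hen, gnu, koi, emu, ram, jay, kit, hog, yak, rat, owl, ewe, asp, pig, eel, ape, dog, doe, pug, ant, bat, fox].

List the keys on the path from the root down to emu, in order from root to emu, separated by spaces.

hen gnu emu

hen: root
gnu: left child of hen (depth 1)
koi: right child of hen (depth 1)
emu: left child of gnu (depth 2)
ram: right child of koi (depth 2)
jay: left child of koi (depth 2)
kit: right child of jay (depth 3)
hog: left child of jay (depth 3)
yak: right child of ram (depth 3)
rat: left child of yak (depth 4)
owl: left child of ram (depth 3)
ewe: right child of emu (depth 3)
asp: left child of emu (depth 3)
pig: right child of owl (depth 4)
eel: right child of asp (depth 4)
ape: left child of asp (depth 4)
dog: left child of eel (depth 5)
doe: left child of dog (depth 6)
pug: right child of pig (depth 5)
ant: left child of ape (depth 5)
bat: left child of doe (depth 7)
fox: right child of ewe (depth 4)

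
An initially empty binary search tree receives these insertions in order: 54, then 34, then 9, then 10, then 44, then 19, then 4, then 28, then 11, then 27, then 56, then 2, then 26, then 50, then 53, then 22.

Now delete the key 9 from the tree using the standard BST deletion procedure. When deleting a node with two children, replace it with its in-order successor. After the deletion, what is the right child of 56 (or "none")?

54: root
34: left child of 54 (depth 1)
9: left child of 34 (depth 2)
10: right child of 9 (depth 3)
44: right child of 34 (depth 2)
19: right child of 10 (depth 4)
4: left child of 9 (depth 3)
28: right child of 19 (depth 5)
11: left child of 19 (depth 5)
27: left child of 28 (depth 6)
56: right child of 54 (depth 1)
2: left child of 4 (depth 4)
26: left child of 27 (depth 7)
50: right child of 44 (depth 3)
53: right child of 50 (depth 4)
22: left child of 26 (depth 8)

Delete 9 (two children — replace with in-order successor).
After deletion, 56's right child: none.

none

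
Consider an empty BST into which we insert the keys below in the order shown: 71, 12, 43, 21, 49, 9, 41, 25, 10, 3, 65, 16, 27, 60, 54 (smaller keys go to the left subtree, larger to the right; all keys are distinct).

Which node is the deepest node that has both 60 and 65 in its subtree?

65

71: root
12: left child of 71 (depth 1)
43: right child of 12 (depth 2)
21: left child of 43 (depth 3)
49: right child of 43 (depth 3)
9: left child of 12 (depth 2)
41: right child of 21 (depth 4)
25: left child of 41 (depth 5)
10: right child of 9 (depth 3)
3: left child of 9 (depth 3)
65: right child of 49 (depth 4)
16: left child of 21 (depth 4)
27: right child of 25 (depth 6)
60: left child of 65 (depth 5)
54: left child of 60 (depth 6)

Path to 60: 71 → 12 → 43 → 49 → 65 → 60
Path to 65: 71 → 12 → 43 → 49 → 65
65 lies on both paths and is an ancestor of the other node.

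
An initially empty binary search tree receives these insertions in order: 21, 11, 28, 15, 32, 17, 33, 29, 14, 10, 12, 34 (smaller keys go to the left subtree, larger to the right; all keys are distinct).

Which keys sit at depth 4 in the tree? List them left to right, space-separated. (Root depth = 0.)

Insert 21: tree is empty, so 21 becomes the root.
Insert 11: 11 < 21 → go left. Place as left child of 21.
Insert 28: 28 > 21 → go right. Place as right child of 21.
Insert 15: 15 < 21 → go left; 15 > 11 → go right. Place as right child of 11.
Insert 32: 32 > 21 → go right; 32 > 28 → go right. Place as right child of 28.
Insert 17: 17 < 21 → go left; 17 > 11 → go right; 17 > 15 → go right. Place as right child of 15.
Insert 33: 33 > 21 → go right; 33 > 28 → go right; 33 > 32 → go right. Place as right child of 32.
Insert 29: 29 > 21 → go right; 29 > 28 → go right; 29 < 32 → go left. Place as left child of 32.
Insert 14: 14 < 21 → go left; 14 > 11 → go right; 14 < 15 → go left. Place as left child of 15.
Insert 10: 10 < 21 → go left; 10 < 11 → go left. Place as left child of 11.
Insert 12: 12 < 21 → go left; 12 > 11 → go right; 12 < 15 → go left; 12 < 14 → go left. Place as left child of 14.
Insert 34: 34 > 21 → go right; 34 > 28 → go right; 34 > 32 → go right; 34 > 33 → go right. Place as right child of 33.

12 34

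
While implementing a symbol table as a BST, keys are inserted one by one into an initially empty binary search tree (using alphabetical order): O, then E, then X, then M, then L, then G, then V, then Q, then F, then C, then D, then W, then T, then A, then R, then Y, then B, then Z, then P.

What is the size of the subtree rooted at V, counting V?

6

O: root
E: left child of O (depth 1)
X: right child of O (depth 1)
M: right child of E (depth 2)
L: left child of M (depth 3)
G: left child of L (depth 4)
V: left child of X (depth 2)
Q: left child of V (depth 3)
F: left child of G (depth 5)
C: left child of E (depth 2)
D: right child of C (depth 3)
W: right child of V (depth 3)
T: right child of Q (depth 4)
A: left child of C (depth 3)
R: left child of T (depth 5)
Y: right child of X (depth 2)
B: right child of A (depth 4)
Z: right child of Y (depth 3)
P: left child of Q (depth 4)

Subtree rooted at V contains: V, Q, P, T, R, W — 6 nodes.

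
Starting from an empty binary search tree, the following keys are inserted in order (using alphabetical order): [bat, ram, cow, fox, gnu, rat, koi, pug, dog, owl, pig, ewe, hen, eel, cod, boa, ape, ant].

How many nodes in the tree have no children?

Insert bat: tree is empty, so bat becomes the root.
Insert ram: ram > bat → go right. Place as right child of bat.
Insert cow: cow > bat → go right; cow < ram → go left. Place as left child of ram.
Insert fox: fox > bat → go right; fox < ram → go left; fox > cow → go right. Place as right child of cow.
Insert gnu: gnu > bat → go right; gnu < ram → go left; gnu > cow → go right; gnu > fox → go right. Place as right child of fox.
Insert rat: rat > bat → go right; rat > ram → go right. Place as right child of ram.
Insert koi: koi > bat → go right; koi < ram → go left; koi > cow → go right; koi > fox → go right; koi > gnu → go right. Place as right child of gnu.
Insert pug: pug > bat → go right; pug < ram → go left; pug > cow → go right; pug > fox → go right; pug > gnu → go right; pug > koi → go right. Place as right child of koi.
Insert dog: dog > bat → go right; dog < ram → go left; dog > cow → go right; dog < fox → go left. Place as left child of fox.
Insert owl: owl > bat → go right; owl < ram → go left; owl > cow → go right; owl > fox → go right; owl > gnu → go right; owl > koi → go right; owl < pug → go left. Place as left child of pug.
Insert pig: pig > bat → go right; pig < ram → go left; pig > cow → go right; pig > fox → go right; pig > gnu → go right; pig > koi → go right; pig < pug → go left; pig > owl → go right. Place as right child of owl.
Insert ewe: ewe > bat → go right; ewe < ram → go left; ewe > cow → go right; ewe < fox → go left; ewe > dog → go right. Place as right child of dog.
Insert hen: hen > bat → go right; hen < ram → go left; hen > cow → go right; hen > fox → go right; hen > gnu → go right; hen < koi → go left. Place as left child of koi.
Insert eel: eel > bat → go right; eel < ram → go left; eel > cow → go right; eel < fox → go left; eel > dog → go right; eel < ewe → go left. Place as left child of ewe.
Insert cod: cod > bat → go right; cod < ram → go left; cod < cow → go left. Place as left child of cow.
Insert boa: boa > bat → go right; boa < ram → go left; boa < cow → go left; boa < cod → go left. Place as left child of cod.
Insert ape: ape < bat → go left. Place as left child of bat.
Insert ant: ant < bat → go left; ant < ape → go left. Place as left child of ape.

Leaves: ant, boa, eel, hen, pig, rat — 6 in total.

6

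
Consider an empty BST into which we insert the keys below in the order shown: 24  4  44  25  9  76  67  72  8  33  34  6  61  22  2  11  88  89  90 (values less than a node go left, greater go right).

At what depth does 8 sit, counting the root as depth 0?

3

Insert 24: tree is empty, so 24 becomes the root.
Insert 4: 4 < 24 → go left. Place as left child of 24.
Insert 44: 44 > 24 → go right. Place as right child of 24.
Insert 25: 25 > 24 → go right; 25 < 44 → go left. Place as left child of 44.
Insert 9: 9 < 24 → go left; 9 > 4 → go right. Place as right child of 4.
Insert 76: 76 > 24 → go right; 76 > 44 → go right. Place as right child of 44.
Insert 67: 67 > 24 → go right; 67 > 44 → go right; 67 < 76 → go left. Place as left child of 76.
Insert 72: 72 > 24 → go right; 72 > 44 → go right; 72 < 76 → go left; 72 > 67 → go right. Place as right child of 67.
Insert 8: 8 < 24 → go left; 8 > 4 → go right; 8 < 9 → go left. Place as left child of 9.
Insert 33: 33 > 24 → go right; 33 < 44 → go left; 33 > 25 → go right. Place as right child of 25.
Insert 34: 34 > 24 → go right; 34 < 44 → go left; 34 > 25 → go right; 34 > 33 → go right. Place as right child of 33.
Insert 6: 6 < 24 → go left; 6 > 4 → go right; 6 < 9 → go left; 6 < 8 → go left. Place as left child of 8.
Insert 61: 61 > 24 → go right; 61 > 44 → go right; 61 < 76 → go left; 61 < 67 → go left. Place as left child of 67.
Insert 22: 22 < 24 → go left; 22 > 4 → go right; 22 > 9 → go right. Place as right child of 9.
Insert 2: 2 < 24 → go left; 2 < 4 → go left. Place as left child of 4.
Insert 11: 11 < 24 → go left; 11 > 4 → go right; 11 > 9 → go right; 11 < 22 → go left. Place as left child of 22.
Insert 88: 88 > 24 → go right; 88 > 44 → go right; 88 > 76 → go right. Place as right child of 76.
Insert 89: 89 > 24 → go right; 89 > 44 → go right; 89 > 76 → go right; 89 > 88 → go right. Place as right child of 88.
Insert 90: 90 > 24 → go right; 90 > 44 → go right; 90 > 76 → go right; 90 > 88 → go right; 90 > 89 → go right. Place as right child of 89.

Path to 8: 24 → 4 → 9 → 8, which is 3 edges.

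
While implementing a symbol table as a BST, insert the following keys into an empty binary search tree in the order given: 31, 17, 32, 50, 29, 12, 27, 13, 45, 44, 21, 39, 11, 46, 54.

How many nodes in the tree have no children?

6

Insert 31: tree is empty, so 31 becomes the root.
Insert 17: 17 < 31 → go left. Place as left child of 31.
Insert 32: 32 > 31 → go right. Place as right child of 31.
Insert 50: 50 > 31 → go right; 50 > 32 → go right. Place as right child of 32.
Insert 29: 29 < 31 → go left; 29 > 17 → go right. Place as right child of 17.
Insert 12: 12 < 31 → go left; 12 < 17 → go left. Place as left child of 17.
Insert 27: 27 < 31 → go left; 27 > 17 → go right; 27 < 29 → go left. Place as left child of 29.
Insert 13: 13 < 31 → go left; 13 < 17 → go left; 13 > 12 → go right. Place as right child of 12.
Insert 45: 45 > 31 → go right; 45 > 32 → go right; 45 < 50 → go left. Place as left child of 50.
Insert 44: 44 > 31 → go right; 44 > 32 → go right; 44 < 50 → go left; 44 < 45 → go left. Place as left child of 45.
Insert 21: 21 < 31 → go left; 21 > 17 → go right; 21 < 29 → go left; 21 < 27 → go left. Place as left child of 27.
Insert 39: 39 > 31 → go right; 39 > 32 → go right; 39 < 50 → go left; 39 < 45 → go left; 39 < 44 → go left. Place as left child of 44.
Insert 11: 11 < 31 → go left; 11 < 17 → go left; 11 < 12 → go left. Place as left child of 12.
Insert 46: 46 > 31 → go right; 46 > 32 → go right; 46 < 50 → go left; 46 > 45 → go right. Place as right child of 45.
Insert 54: 54 > 31 → go right; 54 > 32 → go right; 54 > 50 → go right. Place as right child of 50.

Leaves: 11, 13, 21, 39, 46, 54 — 6 in total.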